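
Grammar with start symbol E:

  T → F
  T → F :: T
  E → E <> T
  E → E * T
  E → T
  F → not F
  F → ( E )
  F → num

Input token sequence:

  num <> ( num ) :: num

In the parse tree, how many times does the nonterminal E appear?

3

[E [E [T [F num]]] <> [T [F ( [E [T [F num]]] )] :: [T [F num]]]]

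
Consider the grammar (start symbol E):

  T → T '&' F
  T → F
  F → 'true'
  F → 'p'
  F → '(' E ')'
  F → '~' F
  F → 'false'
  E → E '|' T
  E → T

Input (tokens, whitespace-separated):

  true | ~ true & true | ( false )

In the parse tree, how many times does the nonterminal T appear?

[E [E [E [T [F true]]] | [T [T [F ~ [F true]]] & [F true]]] | [T [F ( [E [T [F false]]] )]]]

5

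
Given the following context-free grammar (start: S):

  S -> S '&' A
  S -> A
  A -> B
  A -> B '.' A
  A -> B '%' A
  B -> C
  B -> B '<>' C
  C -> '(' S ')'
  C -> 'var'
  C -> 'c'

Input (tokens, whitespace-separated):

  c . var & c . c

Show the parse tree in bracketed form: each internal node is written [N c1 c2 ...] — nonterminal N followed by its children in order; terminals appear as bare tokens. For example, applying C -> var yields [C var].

S
S & A
A & A
B . A & A
C . A & A
c . A & A
c . B & A
c . C & A
c . var & A
c . var & B . A
c . var & C . A
c . var & c . A
c . var & c . B
c . var & c . C
c . var & c . c

[S [S [A [B [C c]] . [A [B [C var]]]]] & [A [B [C c]] . [A [B [C c]]]]]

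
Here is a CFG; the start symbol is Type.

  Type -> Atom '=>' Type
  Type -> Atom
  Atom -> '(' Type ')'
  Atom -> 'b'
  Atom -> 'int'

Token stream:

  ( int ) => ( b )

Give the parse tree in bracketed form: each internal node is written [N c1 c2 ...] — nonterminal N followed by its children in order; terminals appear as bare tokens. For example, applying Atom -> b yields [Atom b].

Type
Atom => Type
( Type ) => Type
( Atom ) => Type
( int ) => Type
( int ) => Atom
( int ) => ( Type )
( int ) => ( Atom )
( int ) => ( b )

[Type [Atom ( [Type [Atom int]] )] => [Type [Atom ( [Type [Atom b]] )]]]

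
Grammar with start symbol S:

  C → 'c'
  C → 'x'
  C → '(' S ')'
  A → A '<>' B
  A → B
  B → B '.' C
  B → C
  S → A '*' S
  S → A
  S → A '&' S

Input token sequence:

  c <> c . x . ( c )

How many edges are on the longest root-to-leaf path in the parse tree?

[S [A [A [B [C c]]] <> [B [B [B [C c]] . [C x]] . [C ( [S [A [B [C c]]]] )]]]]

8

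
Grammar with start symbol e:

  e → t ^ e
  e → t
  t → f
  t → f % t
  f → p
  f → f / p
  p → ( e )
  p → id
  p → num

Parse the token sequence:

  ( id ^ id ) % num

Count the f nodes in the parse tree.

[e [t [f [p ( [e [t [f [p id]]] ^ [e [t [f [p id]]]]] )]] % [t [f [p num]]]]]

4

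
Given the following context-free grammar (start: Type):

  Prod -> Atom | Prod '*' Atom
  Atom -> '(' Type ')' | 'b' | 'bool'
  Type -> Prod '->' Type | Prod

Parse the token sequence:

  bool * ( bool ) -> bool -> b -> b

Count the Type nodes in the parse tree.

5

[Type [Prod [Prod [Atom bool]] * [Atom ( [Type [Prod [Atom bool]]] )]] -> [Type [Prod [Atom bool]] -> [Type [Prod [Atom b]] -> [Type [Prod [Atom b]]]]]]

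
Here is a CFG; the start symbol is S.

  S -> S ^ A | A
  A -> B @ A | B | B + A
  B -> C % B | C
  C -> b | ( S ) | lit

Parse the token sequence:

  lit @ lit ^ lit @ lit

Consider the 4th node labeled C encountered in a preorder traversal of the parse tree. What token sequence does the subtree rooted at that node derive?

lit

[S [S [A [B [C lit]] @ [A [B [C lit]]]]] ^ [A [B [C lit]] @ [A [B [C lit]]]]]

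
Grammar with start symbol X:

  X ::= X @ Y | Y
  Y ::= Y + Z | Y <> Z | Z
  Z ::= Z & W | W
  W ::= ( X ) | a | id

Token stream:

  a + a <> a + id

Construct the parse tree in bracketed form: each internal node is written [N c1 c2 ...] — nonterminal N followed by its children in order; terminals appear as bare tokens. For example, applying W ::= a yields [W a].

[X [Y [Y [Y [Y [Z [W a]]] + [Z [W a]]] <> [Z [W a]]] + [Z [W id]]]]

X
Y
Y + Z
Y <> Z + Z
Y + Z <> Z + Z
Z + Z <> Z + Z
W + Z <> Z + Z
a + Z <> Z + Z
a + W <> Z + Z
a + a <> Z + Z
a + a <> W + Z
a + a <> a + Z
a + a <> a + W
a + a <> a + id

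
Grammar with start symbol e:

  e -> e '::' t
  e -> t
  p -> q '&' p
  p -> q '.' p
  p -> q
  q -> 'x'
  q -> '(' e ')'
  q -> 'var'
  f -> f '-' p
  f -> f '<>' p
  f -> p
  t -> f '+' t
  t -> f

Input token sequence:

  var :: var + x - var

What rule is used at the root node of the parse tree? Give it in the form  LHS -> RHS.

e -> e '::' t

[e [e [t [f [p [q var]]]]] :: [t [f [p [q var]]] + [t [f [f [p [q x]]] - [p [q var]]]]]]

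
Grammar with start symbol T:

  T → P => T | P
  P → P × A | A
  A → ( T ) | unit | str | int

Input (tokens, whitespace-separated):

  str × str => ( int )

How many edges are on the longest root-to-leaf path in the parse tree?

7

[T [P [P [A str]] × [A str]] => [T [P [A ( [T [P [A int]]] )]]]]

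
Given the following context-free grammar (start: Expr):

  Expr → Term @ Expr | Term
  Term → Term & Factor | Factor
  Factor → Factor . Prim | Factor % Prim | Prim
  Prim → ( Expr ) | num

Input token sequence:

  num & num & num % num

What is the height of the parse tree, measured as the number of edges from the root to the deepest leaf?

6

[Expr [Term [Term [Term [Factor [Prim num]]] & [Factor [Prim num]]] & [Factor [Factor [Prim num]] % [Prim num]]]]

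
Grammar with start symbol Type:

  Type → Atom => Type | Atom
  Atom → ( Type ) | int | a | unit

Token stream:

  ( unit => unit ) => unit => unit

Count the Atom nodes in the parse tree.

[Type [Atom ( [Type [Atom unit] => [Type [Atom unit]]] )] => [Type [Atom unit] => [Type [Atom unit]]]]

5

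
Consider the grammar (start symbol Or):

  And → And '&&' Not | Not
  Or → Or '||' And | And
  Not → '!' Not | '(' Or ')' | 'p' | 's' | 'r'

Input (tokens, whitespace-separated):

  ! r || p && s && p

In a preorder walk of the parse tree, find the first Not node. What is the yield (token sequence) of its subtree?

! r

[Or [Or [And [Not ! [Not r]]]] || [And [And [And [Not p]] && [Not s]] && [Not p]]]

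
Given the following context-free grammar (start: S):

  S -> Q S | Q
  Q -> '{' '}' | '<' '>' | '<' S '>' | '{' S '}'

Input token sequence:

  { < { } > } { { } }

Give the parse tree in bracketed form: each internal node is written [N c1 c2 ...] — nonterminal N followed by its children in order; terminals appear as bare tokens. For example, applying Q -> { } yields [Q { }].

S
Q S
{ S } S
{ Q } S
{ < S > } S
{ < Q > } S
{ < { } > } S
{ < { } > } Q
{ < { } > } { S }
{ < { } > } { Q }
{ < { } > } { { } }

[S [Q { [S [Q < [S [Q { }]] >]] }] [S [Q { [S [Q { }]] }]]]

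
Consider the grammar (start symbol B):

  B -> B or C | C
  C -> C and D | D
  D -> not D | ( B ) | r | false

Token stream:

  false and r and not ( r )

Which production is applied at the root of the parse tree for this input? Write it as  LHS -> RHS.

[B [C [C [C [D false]] and [D r]] and [D not [D ( [B [C [D r]]] )]]]]

B -> C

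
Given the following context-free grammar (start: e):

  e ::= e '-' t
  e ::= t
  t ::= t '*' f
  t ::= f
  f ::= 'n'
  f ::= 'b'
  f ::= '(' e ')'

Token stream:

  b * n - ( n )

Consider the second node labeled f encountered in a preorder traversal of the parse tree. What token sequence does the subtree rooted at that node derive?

n

[e [e [t [t [f b]] * [f n]]] - [t [f ( [e [t [f n]]] )]]]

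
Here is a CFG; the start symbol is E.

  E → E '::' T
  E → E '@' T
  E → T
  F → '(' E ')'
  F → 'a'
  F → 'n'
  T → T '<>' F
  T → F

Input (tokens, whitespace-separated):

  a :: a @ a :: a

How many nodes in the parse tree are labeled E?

[E [E [E [E [T [F a]]] :: [T [F a]]] @ [T [F a]]] :: [T [F a]]]

4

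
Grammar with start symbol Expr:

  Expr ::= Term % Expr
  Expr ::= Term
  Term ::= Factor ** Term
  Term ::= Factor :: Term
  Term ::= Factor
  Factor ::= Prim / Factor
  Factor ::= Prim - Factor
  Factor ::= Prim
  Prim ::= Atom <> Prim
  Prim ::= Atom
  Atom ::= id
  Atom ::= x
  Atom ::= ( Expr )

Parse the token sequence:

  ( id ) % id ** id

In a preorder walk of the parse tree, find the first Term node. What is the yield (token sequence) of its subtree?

[Expr [Term [Factor [Prim [Atom ( [Expr [Term [Factor [Prim [Atom id]]]]] )]]]] % [Expr [Term [Factor [Prim [Atom id]]] ** [Term [Factor [Prim [Atom id]]]]]]]

( id )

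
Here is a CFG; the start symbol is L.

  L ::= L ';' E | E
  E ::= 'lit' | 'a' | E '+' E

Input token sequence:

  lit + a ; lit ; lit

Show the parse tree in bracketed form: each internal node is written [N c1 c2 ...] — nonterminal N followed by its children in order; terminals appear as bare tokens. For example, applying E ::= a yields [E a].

L
L ; E
L ; E ; E
E ; E ; E
E + E ; E ; E
lit + E ; E ; E
lit + a ; E ; E
lit + a ; lit ; E
lit + a ; lit ; lit

[L [L [L [E [E lit] + [E a]]] ; [E lit]] ; [E lit]]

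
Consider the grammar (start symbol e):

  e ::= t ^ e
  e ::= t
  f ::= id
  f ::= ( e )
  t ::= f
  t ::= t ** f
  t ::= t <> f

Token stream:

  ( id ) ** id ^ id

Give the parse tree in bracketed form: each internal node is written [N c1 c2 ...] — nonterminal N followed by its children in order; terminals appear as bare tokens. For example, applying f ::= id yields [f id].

[e [t [t [f ( [e [t [f id]]] )]] ** [f id]] ^ [e [t [f id]]]]

e
t ^ e
t ** f ^ e
f ** f ^ e
( e ) ** f ^ e
( t ) ** f ^ e
( f ) ** f ^ e
( id ) ** f ^ e
( id ) ** id ^ e
( id ) ** id ^ t
( id ) ** id ^ f
( id ) ** id ^ id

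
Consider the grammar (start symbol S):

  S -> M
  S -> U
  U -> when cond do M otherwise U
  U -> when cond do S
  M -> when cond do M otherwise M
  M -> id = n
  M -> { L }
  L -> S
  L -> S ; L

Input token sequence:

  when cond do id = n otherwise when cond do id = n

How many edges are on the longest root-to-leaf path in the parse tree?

[S [U when cond do [M id = n] otherwise [U when cond do [S [M id = n]]]]]

5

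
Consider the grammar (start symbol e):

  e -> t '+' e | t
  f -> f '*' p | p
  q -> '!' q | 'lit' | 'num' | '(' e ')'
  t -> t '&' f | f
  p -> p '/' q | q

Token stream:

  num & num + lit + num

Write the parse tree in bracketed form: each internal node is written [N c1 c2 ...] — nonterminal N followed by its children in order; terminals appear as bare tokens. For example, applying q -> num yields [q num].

[e [t [t [f [p [q num]]]] & [f [p [q num]]]] + [e [t [f [p [q lit]]]] + [e [t [f [p [q num]]]]]]]

e
t + e
t & f + e
f & f + e
p & f + e
q & f + e
num & f + e
num & p + e
num & q + e
num & num + e
num & num + t + e
num & num + f + e
num & num + p + e
num & num + q + e
num & num + lit + e
num & num + lit + t
num & num + lit + f
num & num + lit + p
num & num + lit + q
num & num + lit + num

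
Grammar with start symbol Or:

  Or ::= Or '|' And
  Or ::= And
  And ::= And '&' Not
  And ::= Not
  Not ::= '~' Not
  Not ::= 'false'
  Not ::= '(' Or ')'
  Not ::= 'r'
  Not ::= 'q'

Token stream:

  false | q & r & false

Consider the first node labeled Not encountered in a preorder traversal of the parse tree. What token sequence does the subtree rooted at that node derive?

[Or [Or [And [Not false]]] | [And [And [And [Not q]] & [Not r]] & [Not false]]]

false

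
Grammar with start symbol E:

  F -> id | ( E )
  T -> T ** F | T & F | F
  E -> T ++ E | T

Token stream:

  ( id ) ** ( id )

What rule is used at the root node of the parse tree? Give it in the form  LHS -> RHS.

E -> T

[E [T [T [F ( [E [T [F id]]] )]] ** [F ( [E [T [F id]]] )]]]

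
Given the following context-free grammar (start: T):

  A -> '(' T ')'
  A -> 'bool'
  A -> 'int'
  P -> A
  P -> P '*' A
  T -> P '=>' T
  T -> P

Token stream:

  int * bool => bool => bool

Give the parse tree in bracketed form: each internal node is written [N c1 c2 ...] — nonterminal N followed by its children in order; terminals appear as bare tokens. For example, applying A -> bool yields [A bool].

[T [P [P [A int]] * [A bool]] => [T [P [A bool]] => [T [P [A bool]]]]]

T
P => T
P * A => T
A * A => T
int * A => T
int * bool => T
int * bool => P => T
int * bool => A => T
int * bool => bool => T
int * bool => bool => P
int * bool => bool => A
int * bool => bool => bool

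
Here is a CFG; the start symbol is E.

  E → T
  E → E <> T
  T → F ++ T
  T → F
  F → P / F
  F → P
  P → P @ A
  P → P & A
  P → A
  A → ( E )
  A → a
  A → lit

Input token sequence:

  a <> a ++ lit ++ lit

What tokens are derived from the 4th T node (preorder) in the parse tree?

lit

[E [E [T [F [P [A a]]]]] <> [T [F [P [A a]]] ++ [T [F [P [A lit]]] ++ [T [F [P [A lit]]]]]]]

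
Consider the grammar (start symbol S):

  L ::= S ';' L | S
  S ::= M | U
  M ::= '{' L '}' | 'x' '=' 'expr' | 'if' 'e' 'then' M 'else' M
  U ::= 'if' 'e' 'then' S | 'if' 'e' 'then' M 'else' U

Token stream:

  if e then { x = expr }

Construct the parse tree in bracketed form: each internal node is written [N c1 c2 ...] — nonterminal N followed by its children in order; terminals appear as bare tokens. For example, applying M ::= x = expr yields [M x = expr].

S
U
if e then S
if e then M
if e then { L }
if e then { S }
if e then { M }
if e then { x = expr }

[S [U if e then [S [M { [L [S [M x = expr]]] }]]]]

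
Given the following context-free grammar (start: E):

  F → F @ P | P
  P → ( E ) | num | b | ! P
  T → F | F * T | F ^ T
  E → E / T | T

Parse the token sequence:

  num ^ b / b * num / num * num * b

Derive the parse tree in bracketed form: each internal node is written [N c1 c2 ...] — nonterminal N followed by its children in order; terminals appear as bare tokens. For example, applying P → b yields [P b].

[E [E [E [T [F [P num]] ^ [T [F [P b]]]]] / [T [F [P b]] * [T [F [P num]]]]] / [T [F [P num]] * [T [F [P num]] * [T [F [P b]]]]]]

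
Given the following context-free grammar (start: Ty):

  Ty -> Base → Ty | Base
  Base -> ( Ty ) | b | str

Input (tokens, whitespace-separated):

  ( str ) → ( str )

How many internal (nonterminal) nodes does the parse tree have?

[Ty [Base ( [Ty [Base str]] )] → [Ty [Base ( [Ty [Base str]] )]]]

8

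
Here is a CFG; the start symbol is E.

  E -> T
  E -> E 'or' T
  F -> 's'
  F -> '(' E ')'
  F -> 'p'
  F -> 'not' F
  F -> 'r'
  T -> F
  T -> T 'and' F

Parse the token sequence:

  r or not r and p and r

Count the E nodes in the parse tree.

2

[E [E [T [F r]]] or [T [T [T [F not [F r]]] and [F p]] and [F r]]]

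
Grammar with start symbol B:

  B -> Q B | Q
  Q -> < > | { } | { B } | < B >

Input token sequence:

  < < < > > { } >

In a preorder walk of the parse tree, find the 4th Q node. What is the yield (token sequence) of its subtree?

{ }

[B [Q < [B [Q < [B [Q < >]] >] [B [Q { }]]] >]]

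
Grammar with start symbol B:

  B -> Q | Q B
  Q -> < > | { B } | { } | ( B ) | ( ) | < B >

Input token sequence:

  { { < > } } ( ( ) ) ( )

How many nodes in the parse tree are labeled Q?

6

[B [Q { [B [Q { [B [Q < >]] }]] }] [B [Q ( [B [Q ( )]] )] [B [Q ( )]]]]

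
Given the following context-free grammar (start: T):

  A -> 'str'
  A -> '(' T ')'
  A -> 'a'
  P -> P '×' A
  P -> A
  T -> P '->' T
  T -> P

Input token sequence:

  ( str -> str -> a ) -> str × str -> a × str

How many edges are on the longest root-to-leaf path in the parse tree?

[T [P [A ( [T [P [A str]] -> [T [P [A str]] -> [T [P [A a]]]]] )]] -> [T [P [P [A str]] × [A str]] -> [T [P [P [A a]] × [A str]]]]]

8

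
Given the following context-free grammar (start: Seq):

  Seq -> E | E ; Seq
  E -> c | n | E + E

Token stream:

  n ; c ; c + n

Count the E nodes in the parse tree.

5

[Seq [E n] ; [Seq [E c] ; [Seq [E [E c] + [E n]]]]]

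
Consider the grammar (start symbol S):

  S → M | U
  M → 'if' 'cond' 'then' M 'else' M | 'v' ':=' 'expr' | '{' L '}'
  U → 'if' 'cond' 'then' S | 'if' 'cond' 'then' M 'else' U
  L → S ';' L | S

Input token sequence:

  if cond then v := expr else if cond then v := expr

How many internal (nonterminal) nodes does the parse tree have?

6

[S [U if cond then [M v := expr] else [U if cond then [S [M v := expr]]]]]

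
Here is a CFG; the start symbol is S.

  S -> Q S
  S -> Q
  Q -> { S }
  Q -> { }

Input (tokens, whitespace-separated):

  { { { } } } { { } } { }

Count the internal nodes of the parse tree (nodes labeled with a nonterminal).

12

[S [Q { [S [Q { [S [Q { }]] }]] }] [S [Q { [S [Q { }]] }] [S [Q { }]]]]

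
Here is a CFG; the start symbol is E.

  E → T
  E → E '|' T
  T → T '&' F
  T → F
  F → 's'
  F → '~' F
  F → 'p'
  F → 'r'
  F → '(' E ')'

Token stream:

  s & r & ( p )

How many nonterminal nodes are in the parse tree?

10

[E [T [T [T [F s]] & [F r]] & [F ( [E [T [F p]]] )]]]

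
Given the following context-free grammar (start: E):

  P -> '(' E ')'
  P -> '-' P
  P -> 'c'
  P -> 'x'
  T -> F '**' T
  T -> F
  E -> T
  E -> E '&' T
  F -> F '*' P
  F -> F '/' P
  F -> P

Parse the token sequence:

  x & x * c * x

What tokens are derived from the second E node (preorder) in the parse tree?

[E [E [T [F [P x]]]] & [T [F [F [F [P x]] * [P c]] * [P x]]]]

x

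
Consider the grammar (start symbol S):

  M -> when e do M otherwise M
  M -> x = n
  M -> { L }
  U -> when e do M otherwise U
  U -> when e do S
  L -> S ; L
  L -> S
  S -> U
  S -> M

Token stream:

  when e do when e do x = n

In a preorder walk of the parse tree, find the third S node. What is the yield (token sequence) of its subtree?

[S [U when e do [S [U when e do [S [M x = n]]]]]]

x = n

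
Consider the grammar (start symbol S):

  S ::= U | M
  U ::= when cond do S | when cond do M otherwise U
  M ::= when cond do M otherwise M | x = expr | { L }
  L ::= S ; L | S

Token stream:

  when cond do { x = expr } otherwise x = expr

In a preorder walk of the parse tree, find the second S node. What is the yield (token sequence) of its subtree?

[S [M when cond do [M { [L [S [M x = expr]]] }] otherwise [M x = expr]]]

x = expr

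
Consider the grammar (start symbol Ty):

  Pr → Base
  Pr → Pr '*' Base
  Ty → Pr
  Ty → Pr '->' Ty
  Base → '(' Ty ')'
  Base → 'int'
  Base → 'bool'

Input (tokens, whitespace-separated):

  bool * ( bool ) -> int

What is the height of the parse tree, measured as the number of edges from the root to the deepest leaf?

[Ty [Pr [Pr [Base bool]] * [Base ( [Ty [Pr [Base bool]]] )]] -> [Ty [Pr [Base int]]]]

6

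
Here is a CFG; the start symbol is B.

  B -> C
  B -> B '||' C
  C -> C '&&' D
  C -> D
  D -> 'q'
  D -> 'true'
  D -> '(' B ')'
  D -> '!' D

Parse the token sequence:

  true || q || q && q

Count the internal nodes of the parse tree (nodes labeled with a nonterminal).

[B [B [B [C [D true]]] || [C [D q]]] || [C [C [D q]] && [D q]]]

11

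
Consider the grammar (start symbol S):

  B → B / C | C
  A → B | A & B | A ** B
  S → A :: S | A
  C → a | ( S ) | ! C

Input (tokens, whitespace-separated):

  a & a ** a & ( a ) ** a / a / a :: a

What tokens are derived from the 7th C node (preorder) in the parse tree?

a

[S [A [A [A [A [A [B [C a]]] & [B [C a]]] ** [B [C a]]] & [B [C ( [S [A [B [C a]]]] )]]] ** [B [B [B [C a]] / [C a]] / [C a]]] :: [S [A [B [C a]]]]]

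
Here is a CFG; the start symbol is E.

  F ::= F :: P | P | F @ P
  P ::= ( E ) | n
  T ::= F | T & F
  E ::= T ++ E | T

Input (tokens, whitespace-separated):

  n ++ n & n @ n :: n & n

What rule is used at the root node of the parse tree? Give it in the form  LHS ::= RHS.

[E [T [F [P n]]] ++ [E [T [T [T [F [P n]]] & [F [F [F [P n]] @ [P n]] :: [P n]]] & [F [P n]]]]]

E ::= T ++ E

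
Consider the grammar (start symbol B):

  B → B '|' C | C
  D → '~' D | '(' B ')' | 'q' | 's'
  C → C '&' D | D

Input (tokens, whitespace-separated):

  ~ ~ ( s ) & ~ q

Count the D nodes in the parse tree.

[B [C [C [D ~ [D ~ [D ( [B [C [D s]]] )]]]] & [D ~ [D q]]]]

6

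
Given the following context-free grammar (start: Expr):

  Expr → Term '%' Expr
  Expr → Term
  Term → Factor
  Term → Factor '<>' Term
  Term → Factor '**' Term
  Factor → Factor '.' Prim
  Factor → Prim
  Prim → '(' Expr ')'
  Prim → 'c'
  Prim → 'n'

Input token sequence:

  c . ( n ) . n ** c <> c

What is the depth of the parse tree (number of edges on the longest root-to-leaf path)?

9

[Expr [Term [Factor [Factor [Factor [Prim c]] . [Prim ( [Expr [Term [Factor [Prim n]]]] )]] . [Prim n]] ** [Term [Factor [Prim c]] <> [Term [Factor [Prim c]]]]]]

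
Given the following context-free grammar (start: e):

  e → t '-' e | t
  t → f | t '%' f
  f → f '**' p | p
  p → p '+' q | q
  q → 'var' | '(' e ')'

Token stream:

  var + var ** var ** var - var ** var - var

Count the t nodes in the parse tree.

3

[e [t [f [f [f [p [p [q var]] + [q var]]] ** [p [q var]]] ** [p [q var]]]] - [e [t [f [f [p [q var]]] ** [p [q var]]]] - [e [t [f [p [q var]]]]]]]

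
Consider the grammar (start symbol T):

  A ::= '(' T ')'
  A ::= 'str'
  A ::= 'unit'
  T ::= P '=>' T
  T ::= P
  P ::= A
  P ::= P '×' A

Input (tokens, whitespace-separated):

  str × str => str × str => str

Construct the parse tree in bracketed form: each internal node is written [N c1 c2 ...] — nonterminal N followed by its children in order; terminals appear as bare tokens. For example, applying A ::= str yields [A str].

T
P => T
P × A => T
A × A => T
str × A => T
str × str => T
str × str => P => T
str × str => P × A => T
str × str => A × A => T
str × str => str × A => T
str × str => str × str => T
str × str => str × str => P
str × str => str × str => A
str × str => str × str => str

[T [P [P [A str]] × [A str]] => [T [P [P [A str]] × [A str]] => [T [P [A str]]]]]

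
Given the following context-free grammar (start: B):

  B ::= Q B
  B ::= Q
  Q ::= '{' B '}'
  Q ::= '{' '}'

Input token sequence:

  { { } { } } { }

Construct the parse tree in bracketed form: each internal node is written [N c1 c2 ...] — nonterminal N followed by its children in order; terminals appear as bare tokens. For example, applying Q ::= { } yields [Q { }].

B
Q B
{ B } B
{ Q B } B
{ { } B } B
{ { } Q } B
{ { } { } } B
{ { } { } } Q
{ { } { } } { }

[B [Q { [B [Q { }] [B [Q { }]]] }] [B [Q { }]]]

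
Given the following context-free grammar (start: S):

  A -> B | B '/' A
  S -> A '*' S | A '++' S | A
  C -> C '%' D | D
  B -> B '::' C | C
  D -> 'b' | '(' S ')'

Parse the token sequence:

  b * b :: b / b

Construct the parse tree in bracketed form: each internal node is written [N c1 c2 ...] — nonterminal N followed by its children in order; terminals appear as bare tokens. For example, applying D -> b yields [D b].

[S [A [B [C [D b]]]] * [S [A [B [B [C [D b]]] :: [C [D b]]] / [A [B [C [D b]]]]]]]

S
A * S
B * S
C * S
D * S
b * S
b * A
b * B / A
b * B :: C / A
b * C :: C / A
b * D :: C / A
b * b :: C / A
b * b :: D / A
b * b :: b / A
b * b :: b / B
b * b :: b / C
b * b :: b / D
b * b :: b / b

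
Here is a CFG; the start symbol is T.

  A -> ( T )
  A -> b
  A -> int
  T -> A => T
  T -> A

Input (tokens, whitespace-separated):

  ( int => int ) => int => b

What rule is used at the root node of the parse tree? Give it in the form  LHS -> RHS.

[T [A ( [T [A int] => [T [A int]]] )] => [T [A int] => [T [A b]]]]

T -> A => T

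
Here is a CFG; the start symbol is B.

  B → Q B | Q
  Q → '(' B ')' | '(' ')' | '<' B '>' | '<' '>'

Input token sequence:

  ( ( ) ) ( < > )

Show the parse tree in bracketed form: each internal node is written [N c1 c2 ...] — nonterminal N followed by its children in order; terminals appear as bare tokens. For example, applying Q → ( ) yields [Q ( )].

B
Q B
( B ) B
( Q ) B
( ( ) ) B
( ( ) ) Q
( ( ) ) ( B )
( ( ) ) ( Q )
( ( ) ) ( < > )

[B [Q ( [B [Q ( )]] )] [B [Q ( [B [Q < >]] )]]]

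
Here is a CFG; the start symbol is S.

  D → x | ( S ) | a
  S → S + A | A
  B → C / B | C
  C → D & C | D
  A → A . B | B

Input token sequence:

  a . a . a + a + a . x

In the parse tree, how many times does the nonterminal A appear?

6

[S [S [S [A [A [A [B [C [D a]]]] . [B [C [D a]]]] . [B [C [D a]]]]] + [A [B [C [D a]]]]] + [A [A [B [C [D a]]]] . [B [C [D x]]]]]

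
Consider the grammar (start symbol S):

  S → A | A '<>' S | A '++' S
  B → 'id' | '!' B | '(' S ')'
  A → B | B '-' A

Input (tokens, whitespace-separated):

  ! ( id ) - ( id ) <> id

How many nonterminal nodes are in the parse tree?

15

[S [A [B ! [B ( [S [A [B id]]] )]] - [A [B ( [S [A [B id]]] )]]] <> [S [A [B id]]]]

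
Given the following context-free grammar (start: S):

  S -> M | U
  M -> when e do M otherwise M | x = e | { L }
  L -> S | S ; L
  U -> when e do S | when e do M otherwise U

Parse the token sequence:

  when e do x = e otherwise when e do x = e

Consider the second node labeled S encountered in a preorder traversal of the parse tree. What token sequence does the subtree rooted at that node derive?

[S [U when e do [M x = e] otherwise [U when e do [S [M x = e]]]]]

x = e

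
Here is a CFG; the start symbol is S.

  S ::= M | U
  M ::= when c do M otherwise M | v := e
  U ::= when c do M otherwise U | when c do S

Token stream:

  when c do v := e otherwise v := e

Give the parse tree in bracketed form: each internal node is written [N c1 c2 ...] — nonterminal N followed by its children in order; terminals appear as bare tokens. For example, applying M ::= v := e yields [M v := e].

S
M
when c do M otherwise M
when c do v := e otherwise M
when c do v := e otherwise v := e

[S [M when c do [M v := e] otherwise [M v := e]]]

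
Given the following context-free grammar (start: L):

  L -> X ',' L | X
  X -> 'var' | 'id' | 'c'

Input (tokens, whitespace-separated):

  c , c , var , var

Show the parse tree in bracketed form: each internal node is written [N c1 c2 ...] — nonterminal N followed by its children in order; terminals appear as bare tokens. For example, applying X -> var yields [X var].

L
X , L
c , L
c , X , L
c , c , L
c , c , X , L
c , c , var , L
c , c , var , X
c , c , var , var

[L [X c] , [L [X c] , [L [X var] , [L [X var]]]]]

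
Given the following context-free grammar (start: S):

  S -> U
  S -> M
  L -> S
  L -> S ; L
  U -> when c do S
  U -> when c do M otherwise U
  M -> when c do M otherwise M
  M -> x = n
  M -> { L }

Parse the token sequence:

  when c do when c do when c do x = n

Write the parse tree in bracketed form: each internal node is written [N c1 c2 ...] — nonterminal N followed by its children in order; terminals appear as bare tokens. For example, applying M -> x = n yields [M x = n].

S
U
when c do S
when c do U
when c do when c do S
when c do when c do U
when c do when c do when c do S
when c do when c do when c do M
when c do when c do when c do x = n

[S [U when c do [S [U when c do [S [U when c do [S [M x = n]]]]]]]]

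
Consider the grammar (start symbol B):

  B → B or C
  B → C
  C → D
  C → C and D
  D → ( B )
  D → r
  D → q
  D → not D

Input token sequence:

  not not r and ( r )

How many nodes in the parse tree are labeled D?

5

[B [C [C [D not [D not [D r]]]] and [D ( [B [C [D r]]] )]]]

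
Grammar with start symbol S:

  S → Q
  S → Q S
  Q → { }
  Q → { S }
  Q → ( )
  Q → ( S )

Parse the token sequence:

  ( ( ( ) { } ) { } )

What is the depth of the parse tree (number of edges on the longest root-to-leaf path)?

[S [Q ( [S [Q ( [S [Q ( )] [S [Q { }]]] )] [S [Q { }]]] )]]

7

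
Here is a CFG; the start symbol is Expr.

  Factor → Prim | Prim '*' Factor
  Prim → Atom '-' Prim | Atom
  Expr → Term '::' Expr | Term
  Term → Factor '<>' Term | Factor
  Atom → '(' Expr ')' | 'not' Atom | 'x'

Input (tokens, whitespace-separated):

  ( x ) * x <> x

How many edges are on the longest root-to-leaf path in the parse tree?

10

[Expr [Term [Factor [Prim [Atom ( [Expr [Term [Factor [Prim [Atom x]]]]] )]] * [Factor [Prim [Atom x]]]] <> [Term [Factor [Prim [Atom x]]]]]]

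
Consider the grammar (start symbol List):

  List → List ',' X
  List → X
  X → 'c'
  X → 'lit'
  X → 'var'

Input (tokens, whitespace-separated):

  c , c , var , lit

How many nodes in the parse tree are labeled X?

4

[List [List [List [List [X c]] , [X c]] , [X var]] , [X lit]]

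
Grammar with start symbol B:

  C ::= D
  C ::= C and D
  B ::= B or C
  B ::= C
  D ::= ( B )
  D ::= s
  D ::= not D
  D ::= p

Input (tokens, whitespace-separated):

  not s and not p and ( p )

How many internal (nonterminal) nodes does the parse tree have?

12

[B [C [C [C [D not [D s]]] and [D not [D p]]] and [D ( [B [C [D p]]] )]]]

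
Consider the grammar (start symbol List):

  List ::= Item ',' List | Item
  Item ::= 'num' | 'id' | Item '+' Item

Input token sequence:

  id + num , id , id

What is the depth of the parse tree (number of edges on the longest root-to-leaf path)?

[List [Item [Item id] + [Item num]] , [List [Item id] , [List [Item id]]]]

4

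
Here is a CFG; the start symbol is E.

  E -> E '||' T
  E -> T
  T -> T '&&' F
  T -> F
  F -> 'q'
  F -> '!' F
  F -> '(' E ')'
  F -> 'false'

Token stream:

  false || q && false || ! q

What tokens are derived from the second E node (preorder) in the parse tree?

false || q && false

[E [E [E [T [F false]]] || [T [T [F q]] && [F false]]] || [T [F ! [F q]]]]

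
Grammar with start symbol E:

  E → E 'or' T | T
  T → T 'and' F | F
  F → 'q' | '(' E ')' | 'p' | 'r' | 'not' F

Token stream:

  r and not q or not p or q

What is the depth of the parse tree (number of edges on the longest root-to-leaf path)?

[E [E [E [T [T [F r]] and [F not [F q]]]] or [T [F not [F p]]]] or [T [F q]]]

6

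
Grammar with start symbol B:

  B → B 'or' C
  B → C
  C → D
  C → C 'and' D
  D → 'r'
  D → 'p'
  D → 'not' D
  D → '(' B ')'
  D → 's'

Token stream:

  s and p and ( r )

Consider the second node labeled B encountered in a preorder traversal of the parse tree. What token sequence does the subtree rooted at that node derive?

r

[B [C [C [C [D s]] and [D p]] and [D ( [B [C [D r]]] )]]]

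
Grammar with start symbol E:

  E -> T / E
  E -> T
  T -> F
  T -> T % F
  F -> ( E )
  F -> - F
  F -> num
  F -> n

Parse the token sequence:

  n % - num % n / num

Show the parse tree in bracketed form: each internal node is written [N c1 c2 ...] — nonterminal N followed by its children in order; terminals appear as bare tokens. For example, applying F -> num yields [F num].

E
T / E
T % F / E
T % F % F / E
F % F % F / E
n % F % F / E
n % - F % F / E
n % - num % F / E
n % - num % n / E
n % - num % n / T
n % - num % n / F
n % - num % n / num

[E [T [T [T [F n]] % [F - [F num]]] % [F n]] / [E [T [F num]]]]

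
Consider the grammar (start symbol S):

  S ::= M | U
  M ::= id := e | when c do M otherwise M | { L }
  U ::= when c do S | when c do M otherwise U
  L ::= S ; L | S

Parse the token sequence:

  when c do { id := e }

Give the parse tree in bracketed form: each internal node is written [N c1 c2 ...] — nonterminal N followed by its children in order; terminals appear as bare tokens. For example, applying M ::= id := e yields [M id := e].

[S [U when c do [S [M { [L [S [M id := e]]] }]]]]

S
U
when c do S
when c do M
when c do { L }
when c do { S }
when c do { M }
when c do { id := e }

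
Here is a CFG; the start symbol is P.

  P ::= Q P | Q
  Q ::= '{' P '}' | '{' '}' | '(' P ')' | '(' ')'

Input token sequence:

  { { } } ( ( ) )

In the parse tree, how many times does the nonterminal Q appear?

4

[P [Q { [P [Q { }]] }] [P [Q ( [P [Q ( )]] )]]]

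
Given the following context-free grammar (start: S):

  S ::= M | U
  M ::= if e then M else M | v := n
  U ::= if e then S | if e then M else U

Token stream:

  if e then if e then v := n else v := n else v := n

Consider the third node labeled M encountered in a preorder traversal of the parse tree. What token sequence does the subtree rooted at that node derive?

v := n

[S [M if e then [M if e then [M v := n] else [M v := n]] else [M v := n]]]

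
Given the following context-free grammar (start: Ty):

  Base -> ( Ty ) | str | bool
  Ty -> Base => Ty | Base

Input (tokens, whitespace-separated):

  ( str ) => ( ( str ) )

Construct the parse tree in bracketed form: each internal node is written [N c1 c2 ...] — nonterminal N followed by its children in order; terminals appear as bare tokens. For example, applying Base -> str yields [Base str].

[Ty [Base ( [Ty [Base str]] )] => [Ty [Base ( [Ty [Base ( [Ty [Base str]] )]] )]]]

Ty
Base => Ty
( Ty ) => Ty
( Base ) => Ty
( str ) => Ty
( str ) => Base
( str ) => ( Ty )
( str ) => ( Base )
( str ) => ( ( Ty ) )
( str ) => ( ( Base ) )
( str ) => ( ( str ) )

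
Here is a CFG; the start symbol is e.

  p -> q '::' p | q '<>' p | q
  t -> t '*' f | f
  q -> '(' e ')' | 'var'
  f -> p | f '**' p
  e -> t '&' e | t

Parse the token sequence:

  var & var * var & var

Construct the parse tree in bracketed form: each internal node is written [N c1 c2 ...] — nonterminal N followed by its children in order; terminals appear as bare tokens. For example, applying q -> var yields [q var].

e
t & e
f & e
p & e
q & e
var & e
var & t & e
var & t * f & e
var & f * f & e
var & p * f & e
var & q * f & e
var & var * f & e
var & var * p & e
var & var * q & e
var & var * var & e
var & var * var & t
var & var * var & f
var & var * var & p
var & var * var & q
var & var * var & var

[e [t [f [p [q var]]]] & [e [t [t [f [p [q var]]]] * [f [p [q var]]]] & [e [t [f [p [q var]]]]]]]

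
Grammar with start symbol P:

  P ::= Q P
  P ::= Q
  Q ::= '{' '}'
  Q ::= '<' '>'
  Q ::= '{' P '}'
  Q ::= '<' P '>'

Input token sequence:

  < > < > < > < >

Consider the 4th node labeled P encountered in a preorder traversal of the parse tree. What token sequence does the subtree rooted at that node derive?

< >

[P [Q < >] [P [Q < >] [P [Q < >] [P [Q < >]]]]]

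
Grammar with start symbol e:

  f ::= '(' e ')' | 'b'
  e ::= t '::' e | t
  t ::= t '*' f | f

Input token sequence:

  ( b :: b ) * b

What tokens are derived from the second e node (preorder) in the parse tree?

b :: b

[e [t [t [f ( [e [t [f b]] :: [e [t [f b]]]] )]] * [f b]]]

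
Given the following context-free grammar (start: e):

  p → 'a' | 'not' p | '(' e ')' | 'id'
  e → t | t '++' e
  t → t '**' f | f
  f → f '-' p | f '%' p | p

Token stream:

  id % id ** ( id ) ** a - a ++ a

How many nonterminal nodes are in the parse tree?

22

[e [t [t [t [f [f [p id]] % [p id]]] ** [f [p ( [e [t [f [p id]]]] )]]] ** [f [f [p a]] - [p a]]] ++ [e [t [f [p a]]]]]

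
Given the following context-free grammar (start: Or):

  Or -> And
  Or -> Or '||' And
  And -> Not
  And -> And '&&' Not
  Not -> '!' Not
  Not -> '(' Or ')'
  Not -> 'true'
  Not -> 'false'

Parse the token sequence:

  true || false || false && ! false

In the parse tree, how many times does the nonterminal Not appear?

5

[Or [Or [Or [And [Not true]]] || [And [Not false]]] || [And [And [Not false]] && [Not ! [Not false]]]]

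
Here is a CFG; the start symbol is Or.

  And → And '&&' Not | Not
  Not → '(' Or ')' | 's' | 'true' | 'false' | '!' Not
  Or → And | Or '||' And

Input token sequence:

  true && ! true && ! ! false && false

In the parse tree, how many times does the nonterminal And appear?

[Or [And [And [And [And [Not true]] && [Not ! [Not true]]] && [Not ! [Not ! [Not false]]]] && [Not false]]]

4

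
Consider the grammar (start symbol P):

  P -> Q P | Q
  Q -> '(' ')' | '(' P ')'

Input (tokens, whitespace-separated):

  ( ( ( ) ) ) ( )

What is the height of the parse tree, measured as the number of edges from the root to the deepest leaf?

[P [Q ( [P [Q ( [P [Q ( )]] )]] )] [P [Q ( )]]]

6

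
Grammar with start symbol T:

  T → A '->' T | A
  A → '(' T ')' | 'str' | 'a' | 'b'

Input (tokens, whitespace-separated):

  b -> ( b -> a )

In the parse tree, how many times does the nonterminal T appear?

[T [A b] -> [T [A ( [T [A b] -> [T [A a]]] )]]]

4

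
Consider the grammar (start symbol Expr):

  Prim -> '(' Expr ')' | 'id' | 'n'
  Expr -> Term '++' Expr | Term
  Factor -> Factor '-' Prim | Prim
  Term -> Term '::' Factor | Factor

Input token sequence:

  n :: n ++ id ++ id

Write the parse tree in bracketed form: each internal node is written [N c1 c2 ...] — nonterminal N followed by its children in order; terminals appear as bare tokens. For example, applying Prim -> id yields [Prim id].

Expr
Term ++ Expr
Term :: Factor ++ Expr
Factor :: Factor ++ Expr
Prim :: Factor ++ Expr
n :: Factor ++ Expr
n :: Prim ++ Expr
n :: n ++ Expr
n :: n ++ Term ++ Expr
n :: n ++ Factor ++ Expr
n :: n ++ Prim ++ Expr
n :: n ++ id ++ Expr
n :: n ++ id ++ Term
n :: n ++ id ++ Factor
n :: n ++ id ++ Prim
n :: n ++ id ++ id

[Expr [Term [Term [Factor [Prim n]]] :: [Factor [Prim n]]] ++ [Expr [Term [Factor [Prim id]]] ++ [Expr [Term [Factor [Prim id]]]]]]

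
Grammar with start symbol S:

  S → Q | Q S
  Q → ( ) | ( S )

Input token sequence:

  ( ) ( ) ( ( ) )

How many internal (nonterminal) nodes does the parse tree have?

[S [Q ( )] [S [Q ( )] [S [Q ( [S [Q ( )]] )]]]]

8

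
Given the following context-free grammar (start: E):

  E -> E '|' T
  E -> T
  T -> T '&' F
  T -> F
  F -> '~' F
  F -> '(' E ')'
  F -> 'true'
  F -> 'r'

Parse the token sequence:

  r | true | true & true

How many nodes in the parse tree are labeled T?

4

[E [E [E [T [F r]]] | [T [F true]]] | [T [T [F true]] & [F true]]]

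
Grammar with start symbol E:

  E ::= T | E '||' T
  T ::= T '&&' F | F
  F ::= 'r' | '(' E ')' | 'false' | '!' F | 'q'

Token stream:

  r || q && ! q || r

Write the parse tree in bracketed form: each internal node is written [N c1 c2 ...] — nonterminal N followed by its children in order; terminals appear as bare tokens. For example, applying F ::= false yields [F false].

[E [E [E [T [F r]]] || [T [T [F q]] && [F ! [F q]]]] || [T [F r]]]

E
E || T
E || T || T
T || T || T
F || T || T
r || T || T
r || T && F || T
r || F && F || T
r || q && F || T
r || q && ! F || T
r || q && ! q || T
r || q && ! q || F
r || q && ! q || r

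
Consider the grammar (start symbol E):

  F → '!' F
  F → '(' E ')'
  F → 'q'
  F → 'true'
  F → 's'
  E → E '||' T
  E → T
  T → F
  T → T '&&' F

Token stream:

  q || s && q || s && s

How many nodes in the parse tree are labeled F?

[E [E [E [T [F q]]] || [T [T [F s]] && [F q]]] || [T [T [F s]] && [F s]]]

5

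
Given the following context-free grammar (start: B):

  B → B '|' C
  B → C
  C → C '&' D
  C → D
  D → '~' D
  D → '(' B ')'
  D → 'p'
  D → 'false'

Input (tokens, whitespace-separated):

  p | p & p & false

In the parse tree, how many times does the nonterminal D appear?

[B [B [C [D p]]] | [C [C [C [D p]] & [D p]] & [D false]]]

4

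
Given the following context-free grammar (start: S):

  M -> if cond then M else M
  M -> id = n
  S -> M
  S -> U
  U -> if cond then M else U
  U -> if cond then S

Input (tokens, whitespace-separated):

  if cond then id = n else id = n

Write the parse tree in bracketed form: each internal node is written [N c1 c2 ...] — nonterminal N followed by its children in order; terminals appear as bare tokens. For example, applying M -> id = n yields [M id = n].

[S [M if cond then [M id = n] else [M id = n]]]

S
M
if cond then M else M
if cond then id = n else M
if cond then id = n else id = n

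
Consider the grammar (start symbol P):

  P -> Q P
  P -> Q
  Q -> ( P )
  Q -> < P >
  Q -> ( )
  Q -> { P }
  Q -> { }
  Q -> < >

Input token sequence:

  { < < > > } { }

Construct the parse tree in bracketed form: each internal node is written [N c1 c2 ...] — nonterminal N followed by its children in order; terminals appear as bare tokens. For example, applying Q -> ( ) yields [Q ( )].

P
Q P
{ P } P
{ Q } P
{ < P > } P
{ < Q > } P
{ < < > > } P
{ < < > > } Q
{ < < > > } { }

[P [Q { [P [Q < [P [Q < >]] >]] }] [P [Q { }]]]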